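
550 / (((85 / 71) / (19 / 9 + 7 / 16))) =1170.86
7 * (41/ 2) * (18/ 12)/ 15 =287/ 20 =14.35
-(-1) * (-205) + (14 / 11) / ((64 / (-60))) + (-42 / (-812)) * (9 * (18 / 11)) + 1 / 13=-6812841 / 33176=-205.35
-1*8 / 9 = -8 / 9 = -0.89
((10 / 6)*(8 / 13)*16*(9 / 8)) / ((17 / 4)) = 960 / 221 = 4.34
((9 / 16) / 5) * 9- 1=1 / 80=0.01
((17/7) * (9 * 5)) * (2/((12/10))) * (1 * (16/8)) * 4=1457.14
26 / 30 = 13 / 15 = 0.87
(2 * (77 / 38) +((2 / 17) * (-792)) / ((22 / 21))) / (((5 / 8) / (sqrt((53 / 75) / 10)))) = -109676 * sqrt(1590) / 121125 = -36.11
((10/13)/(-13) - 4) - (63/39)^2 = -1127/169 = -6.67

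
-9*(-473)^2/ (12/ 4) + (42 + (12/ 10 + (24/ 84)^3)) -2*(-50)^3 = -421143.78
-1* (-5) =5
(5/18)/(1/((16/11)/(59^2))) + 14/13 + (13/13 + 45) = 210907348/4480047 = 47.08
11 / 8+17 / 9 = 235 / 72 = 3.26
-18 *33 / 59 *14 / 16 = -2079 / 236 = -8.81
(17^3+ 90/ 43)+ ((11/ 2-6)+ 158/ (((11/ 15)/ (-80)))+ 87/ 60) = -116550233/ 9460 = -12320.32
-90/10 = -9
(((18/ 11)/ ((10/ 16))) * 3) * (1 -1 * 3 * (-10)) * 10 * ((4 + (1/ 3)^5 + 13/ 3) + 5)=3215072/ 99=32475.47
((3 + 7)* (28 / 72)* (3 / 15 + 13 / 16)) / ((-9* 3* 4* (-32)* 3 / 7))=0.00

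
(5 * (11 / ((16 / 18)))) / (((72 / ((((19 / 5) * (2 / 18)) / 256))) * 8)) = 209 / 1179648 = 0.00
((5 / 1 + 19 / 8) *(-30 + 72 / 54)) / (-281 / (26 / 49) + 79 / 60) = 0.40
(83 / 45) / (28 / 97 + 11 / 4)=32204 / 53055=0.61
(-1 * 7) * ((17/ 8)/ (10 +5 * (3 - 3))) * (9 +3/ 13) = -357/ 26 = -13.73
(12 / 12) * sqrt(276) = 2 * sqrt(69) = 16.61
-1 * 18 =-18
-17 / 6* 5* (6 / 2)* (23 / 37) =-1955 / 74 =-26.42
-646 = -646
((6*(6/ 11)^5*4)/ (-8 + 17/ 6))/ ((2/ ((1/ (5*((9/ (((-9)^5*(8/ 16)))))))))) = 1836660096/ 24962905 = 73.58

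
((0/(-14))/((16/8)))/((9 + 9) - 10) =0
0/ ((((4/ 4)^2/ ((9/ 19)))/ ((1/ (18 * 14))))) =0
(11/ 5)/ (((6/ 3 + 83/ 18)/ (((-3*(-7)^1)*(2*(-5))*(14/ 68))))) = -4158/ 289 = -14.39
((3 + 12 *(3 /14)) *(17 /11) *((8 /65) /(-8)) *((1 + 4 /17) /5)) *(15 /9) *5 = -0.27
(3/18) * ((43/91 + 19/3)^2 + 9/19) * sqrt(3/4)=6.75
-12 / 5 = -2.40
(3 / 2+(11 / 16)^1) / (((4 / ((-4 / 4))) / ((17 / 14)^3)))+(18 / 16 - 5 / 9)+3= 584867 / 225792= 2.59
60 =60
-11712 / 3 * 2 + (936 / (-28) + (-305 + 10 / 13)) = -741255 / 91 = -8145.66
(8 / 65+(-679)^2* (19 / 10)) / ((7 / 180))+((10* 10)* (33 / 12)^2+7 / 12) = 12299144675 / 546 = 22525906.00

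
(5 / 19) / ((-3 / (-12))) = 20 / 19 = 1.05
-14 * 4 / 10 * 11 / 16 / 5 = -77 / 100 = -0.77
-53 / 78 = -0.68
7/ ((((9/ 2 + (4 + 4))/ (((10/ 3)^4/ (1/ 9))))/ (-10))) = -56000/ 9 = -6222.22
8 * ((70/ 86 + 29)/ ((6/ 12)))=20512/ 43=477.02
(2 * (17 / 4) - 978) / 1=-969.50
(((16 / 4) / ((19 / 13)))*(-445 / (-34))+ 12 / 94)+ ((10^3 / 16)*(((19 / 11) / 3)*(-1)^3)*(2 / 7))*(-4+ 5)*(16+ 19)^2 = -12558.75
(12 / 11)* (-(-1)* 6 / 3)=24 / 11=2.18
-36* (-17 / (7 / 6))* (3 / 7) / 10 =5508 / 245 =22.48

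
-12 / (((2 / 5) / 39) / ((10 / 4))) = -2925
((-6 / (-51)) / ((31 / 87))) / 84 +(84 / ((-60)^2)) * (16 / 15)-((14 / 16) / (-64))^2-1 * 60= -65244671834077 / 1087930368000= -59.97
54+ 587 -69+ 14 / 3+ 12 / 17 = 29446 / 51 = 577.37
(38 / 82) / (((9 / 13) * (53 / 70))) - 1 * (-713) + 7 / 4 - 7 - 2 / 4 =708.13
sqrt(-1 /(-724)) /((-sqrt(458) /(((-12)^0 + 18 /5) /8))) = -23 * sqrt(82898) /6631840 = -0.00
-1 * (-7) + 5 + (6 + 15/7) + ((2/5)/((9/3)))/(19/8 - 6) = 61223/3045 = 20.11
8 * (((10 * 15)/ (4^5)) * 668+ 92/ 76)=240919/ 304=792.50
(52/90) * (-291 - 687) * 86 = -728936/15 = -48595.73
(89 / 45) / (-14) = -89 / 630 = -0.14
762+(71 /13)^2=791.83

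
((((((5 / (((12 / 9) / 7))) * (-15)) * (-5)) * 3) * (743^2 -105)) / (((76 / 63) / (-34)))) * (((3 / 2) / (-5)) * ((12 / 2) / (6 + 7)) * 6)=18853416990450 / 247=76329623443.12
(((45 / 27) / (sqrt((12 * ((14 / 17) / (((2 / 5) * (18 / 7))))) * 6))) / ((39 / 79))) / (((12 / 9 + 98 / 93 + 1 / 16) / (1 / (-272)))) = -2449 * sqrt(85) / 33832890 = -0.00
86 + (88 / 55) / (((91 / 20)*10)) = 39146 / 455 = 86.04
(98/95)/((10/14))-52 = -24014/475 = -50.56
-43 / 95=-0.45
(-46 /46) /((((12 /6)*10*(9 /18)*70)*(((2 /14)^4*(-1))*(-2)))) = -343 /200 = -1.72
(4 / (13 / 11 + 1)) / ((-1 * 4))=-11 / 24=-0.46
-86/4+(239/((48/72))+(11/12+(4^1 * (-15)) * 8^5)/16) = -23528245/192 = -122542.94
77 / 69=1.12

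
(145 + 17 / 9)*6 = 2644 / 3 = 881.33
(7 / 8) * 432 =378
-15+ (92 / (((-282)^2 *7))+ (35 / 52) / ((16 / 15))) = -1663722349 / 115786944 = -14.37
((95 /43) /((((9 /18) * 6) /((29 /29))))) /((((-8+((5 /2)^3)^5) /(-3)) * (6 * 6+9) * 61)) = -622592 /720422278363467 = -0.00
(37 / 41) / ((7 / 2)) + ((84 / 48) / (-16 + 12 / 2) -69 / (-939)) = 561703 / 3593240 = 0.16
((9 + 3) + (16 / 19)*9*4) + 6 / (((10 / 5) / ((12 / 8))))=46.82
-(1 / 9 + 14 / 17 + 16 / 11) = -4021 / 1683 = -2.39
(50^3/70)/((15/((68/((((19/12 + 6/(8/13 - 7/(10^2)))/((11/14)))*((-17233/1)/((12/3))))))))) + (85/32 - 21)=-53411592600309/2893202323424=-18.46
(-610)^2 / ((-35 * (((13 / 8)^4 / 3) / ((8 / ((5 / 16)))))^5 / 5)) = -143276684459770713690190441051324416 / 16629343303020699508950875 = -8615895519.68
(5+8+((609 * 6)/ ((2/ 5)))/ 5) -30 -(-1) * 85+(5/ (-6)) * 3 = 3785/ 2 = 1892.50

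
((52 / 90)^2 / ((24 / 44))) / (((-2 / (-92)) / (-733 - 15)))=-127928944 / 6075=-21058.26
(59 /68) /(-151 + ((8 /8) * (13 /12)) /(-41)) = -7257 /1263185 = -0.01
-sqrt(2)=-1.41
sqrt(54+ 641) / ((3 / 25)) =25*sqrt(695) / 3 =219.69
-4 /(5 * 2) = -2 /5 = -0.40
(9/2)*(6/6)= 9/2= 4.50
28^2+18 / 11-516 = 2966 / 11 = 269.64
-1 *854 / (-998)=427 / 499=0.86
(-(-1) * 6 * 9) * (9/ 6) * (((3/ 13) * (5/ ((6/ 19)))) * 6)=1775.77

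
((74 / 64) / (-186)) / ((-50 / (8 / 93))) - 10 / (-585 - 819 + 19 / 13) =450422621 / 63078886800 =0.01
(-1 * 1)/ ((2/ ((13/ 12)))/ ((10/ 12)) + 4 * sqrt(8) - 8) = -4225 * sqrt(2)/ 49928 - 3055/ 49928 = -0.18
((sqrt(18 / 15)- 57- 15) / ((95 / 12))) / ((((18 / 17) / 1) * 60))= -68 / 475 + 17 * sqrt(30) / 42750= -0.14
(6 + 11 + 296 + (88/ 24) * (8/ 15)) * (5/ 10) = 14173/ 90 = 157.48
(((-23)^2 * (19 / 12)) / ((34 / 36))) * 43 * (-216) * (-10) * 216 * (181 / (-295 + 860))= 10949267358144 / 1921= 5699774783.00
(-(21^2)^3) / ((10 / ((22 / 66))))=-28588707 / 10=-2858870.70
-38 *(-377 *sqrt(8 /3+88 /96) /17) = 1595.22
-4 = -4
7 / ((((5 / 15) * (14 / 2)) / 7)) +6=27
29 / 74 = 0.39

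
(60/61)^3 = 216000/226981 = 0.95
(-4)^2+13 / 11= 189 / 11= 17.18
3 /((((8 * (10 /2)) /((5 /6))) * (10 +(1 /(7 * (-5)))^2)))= 1225 /196016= 0.01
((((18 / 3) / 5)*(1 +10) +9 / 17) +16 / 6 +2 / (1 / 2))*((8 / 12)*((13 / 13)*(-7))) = -72814 / 765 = -95.18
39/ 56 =0.70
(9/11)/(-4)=-9/44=-0.20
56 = 56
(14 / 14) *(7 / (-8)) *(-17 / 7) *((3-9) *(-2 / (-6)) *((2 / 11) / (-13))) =17 / 286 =0.06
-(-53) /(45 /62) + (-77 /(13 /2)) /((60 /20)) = 40408 /585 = 69.07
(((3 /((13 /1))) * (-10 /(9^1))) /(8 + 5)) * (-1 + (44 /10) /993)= 0.02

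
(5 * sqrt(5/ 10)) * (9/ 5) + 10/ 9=10/ 9 + 9 * sqrt(2)/ 2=7.48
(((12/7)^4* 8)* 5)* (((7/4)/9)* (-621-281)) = -20782080/343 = -60589.15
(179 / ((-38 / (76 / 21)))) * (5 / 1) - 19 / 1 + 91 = -278 / 21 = -13.24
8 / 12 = 2 / 3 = 0.67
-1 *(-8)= 8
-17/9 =-1.89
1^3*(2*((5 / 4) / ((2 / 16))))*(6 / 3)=40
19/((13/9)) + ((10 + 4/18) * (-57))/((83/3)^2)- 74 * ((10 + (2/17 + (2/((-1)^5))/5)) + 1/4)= -11041146911/15224690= -725.21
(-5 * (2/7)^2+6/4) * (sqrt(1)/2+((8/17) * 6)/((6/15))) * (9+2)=302489/3332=90.78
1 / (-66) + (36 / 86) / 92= -346 / 32637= -0.01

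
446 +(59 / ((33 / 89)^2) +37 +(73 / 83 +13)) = 83700586 / 90387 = 926.02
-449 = -449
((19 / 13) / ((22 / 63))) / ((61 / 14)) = 8379 / 8723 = 0.96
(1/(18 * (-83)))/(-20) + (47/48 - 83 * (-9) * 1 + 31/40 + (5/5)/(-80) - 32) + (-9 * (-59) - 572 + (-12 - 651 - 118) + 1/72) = -3144703/29880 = -105.24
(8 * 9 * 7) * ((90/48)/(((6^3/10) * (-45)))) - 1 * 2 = -107/36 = -2.97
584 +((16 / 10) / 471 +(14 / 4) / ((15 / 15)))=2767141 / 4710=587.50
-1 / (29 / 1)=-1 / 29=-0.03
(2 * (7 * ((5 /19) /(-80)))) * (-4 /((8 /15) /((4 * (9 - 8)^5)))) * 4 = 105 /19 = 5.53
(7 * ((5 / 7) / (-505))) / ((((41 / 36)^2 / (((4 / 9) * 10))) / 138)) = -794880 / 169781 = -4.68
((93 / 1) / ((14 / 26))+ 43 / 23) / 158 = 14054 / 12719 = 1.10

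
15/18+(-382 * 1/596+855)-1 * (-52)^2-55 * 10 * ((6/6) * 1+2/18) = -3298751/1341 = -2459.92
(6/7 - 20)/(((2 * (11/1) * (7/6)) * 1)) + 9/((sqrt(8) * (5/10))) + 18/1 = 9 * sqrt(2)/2 + 9300/539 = 23.62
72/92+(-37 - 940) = -22453/23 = -976.22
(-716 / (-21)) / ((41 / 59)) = 42244 / 861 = 49.06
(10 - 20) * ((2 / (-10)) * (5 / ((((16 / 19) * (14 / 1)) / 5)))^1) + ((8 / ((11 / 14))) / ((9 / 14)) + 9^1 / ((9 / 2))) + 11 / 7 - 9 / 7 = 247985 / 11088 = 22.37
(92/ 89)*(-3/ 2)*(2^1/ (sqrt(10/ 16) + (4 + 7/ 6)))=-102672/ 167053 + 4968*sqrt(10)/ 167053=-0.52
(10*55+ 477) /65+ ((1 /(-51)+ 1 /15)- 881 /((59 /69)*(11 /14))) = -71464707 /55165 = -1295.47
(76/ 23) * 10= 760/ 23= 33.04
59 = 59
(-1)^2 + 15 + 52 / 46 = 394 / 23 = 17.13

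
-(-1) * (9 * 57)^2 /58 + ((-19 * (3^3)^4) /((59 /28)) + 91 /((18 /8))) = -147442303117 /30798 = -4787398.63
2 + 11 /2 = 15 /2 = 7.50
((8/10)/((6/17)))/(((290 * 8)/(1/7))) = 0.00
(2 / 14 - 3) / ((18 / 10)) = -100 / 63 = -1.59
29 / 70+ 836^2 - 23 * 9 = 48908259 / 70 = 698689.41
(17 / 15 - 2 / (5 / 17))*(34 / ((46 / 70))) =-20230 / 69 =-293.19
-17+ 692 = 675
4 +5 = 9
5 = 5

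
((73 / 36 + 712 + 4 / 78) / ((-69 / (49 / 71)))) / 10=-16375261 / 22927320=-0.71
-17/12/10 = -17/120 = -0.14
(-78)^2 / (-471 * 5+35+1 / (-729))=-4435236 / 1691281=-2.62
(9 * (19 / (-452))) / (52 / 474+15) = -40527 / 1618612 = -0.03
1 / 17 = 0.06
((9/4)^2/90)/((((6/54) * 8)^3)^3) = 3486784401/21474836480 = 0.16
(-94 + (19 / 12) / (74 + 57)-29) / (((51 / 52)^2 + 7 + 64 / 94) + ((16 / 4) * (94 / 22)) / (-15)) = -337848674020 / 20611798201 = -16.39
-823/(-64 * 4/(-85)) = -69955/256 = -273.26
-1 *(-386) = 386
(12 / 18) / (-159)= -2 / 477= -0.00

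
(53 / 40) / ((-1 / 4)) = -53 / 10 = -5.30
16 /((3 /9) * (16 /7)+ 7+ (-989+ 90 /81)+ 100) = -126 /6931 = -0.02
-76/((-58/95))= 3610/29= 124.48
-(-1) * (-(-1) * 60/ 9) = 20/ 3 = 6.67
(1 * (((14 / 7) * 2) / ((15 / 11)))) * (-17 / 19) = -2.62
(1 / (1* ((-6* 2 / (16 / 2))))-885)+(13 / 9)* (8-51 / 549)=-1439882 / 1647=-874.25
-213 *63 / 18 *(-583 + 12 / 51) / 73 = 14771337 / 2482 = 5951.38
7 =7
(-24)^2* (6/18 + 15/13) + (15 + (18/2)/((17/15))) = 194382/221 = 879.56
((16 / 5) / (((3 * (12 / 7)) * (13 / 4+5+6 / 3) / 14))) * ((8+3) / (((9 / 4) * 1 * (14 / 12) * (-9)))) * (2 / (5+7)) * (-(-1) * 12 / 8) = -4928 / 49815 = -0.10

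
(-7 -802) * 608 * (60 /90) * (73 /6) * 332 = -11921009792 /9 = -1324556643.56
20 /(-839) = -20 /839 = -0.02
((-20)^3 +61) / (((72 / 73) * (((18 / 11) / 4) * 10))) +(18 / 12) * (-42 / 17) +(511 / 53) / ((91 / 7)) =-1970.56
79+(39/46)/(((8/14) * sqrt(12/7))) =91 * sqrt(21)/368+79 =80.13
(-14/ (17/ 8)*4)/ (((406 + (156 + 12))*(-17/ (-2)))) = -64/ 11849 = -0.01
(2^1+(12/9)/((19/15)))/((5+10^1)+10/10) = 29/152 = 0.19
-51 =-51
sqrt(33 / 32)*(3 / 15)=0.20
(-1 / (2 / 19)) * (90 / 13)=-855 / 13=-65.77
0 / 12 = 0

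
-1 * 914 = -914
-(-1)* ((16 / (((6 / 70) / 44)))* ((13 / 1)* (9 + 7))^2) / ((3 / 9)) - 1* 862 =1066024098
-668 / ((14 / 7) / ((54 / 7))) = -18036 / 7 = -2576.57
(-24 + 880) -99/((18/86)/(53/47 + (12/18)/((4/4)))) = 1027/141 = 7.28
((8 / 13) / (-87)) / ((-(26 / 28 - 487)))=-112 / 7696455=-0.00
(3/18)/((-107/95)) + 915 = 587335/642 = 914.85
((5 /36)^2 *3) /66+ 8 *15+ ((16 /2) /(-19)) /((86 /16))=2793512137 /23294304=119.92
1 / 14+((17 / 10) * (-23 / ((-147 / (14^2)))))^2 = 8561561 / 3150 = 2717.96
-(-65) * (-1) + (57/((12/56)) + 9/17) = 3426/17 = 201.53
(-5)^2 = 25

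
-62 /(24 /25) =-775 /12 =-64.58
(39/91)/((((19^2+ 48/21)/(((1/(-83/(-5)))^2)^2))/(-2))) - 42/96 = -844805632121/1930984164848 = -0.44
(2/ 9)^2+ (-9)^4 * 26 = 13817470/ 81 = 170586.05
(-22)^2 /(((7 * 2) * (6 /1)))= 121 /21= 5.76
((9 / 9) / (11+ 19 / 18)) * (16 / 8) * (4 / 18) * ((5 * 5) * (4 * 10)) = 8000 / 217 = 36.87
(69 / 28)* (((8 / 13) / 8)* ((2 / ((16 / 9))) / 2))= 621 / 5824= 0.11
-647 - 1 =-648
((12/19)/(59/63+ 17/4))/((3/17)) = 17136/24833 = 0.69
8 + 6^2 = 44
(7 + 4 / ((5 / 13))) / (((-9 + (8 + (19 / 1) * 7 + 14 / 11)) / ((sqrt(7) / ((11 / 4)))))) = 174 * sqrt(7) / 3665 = 0.13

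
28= 28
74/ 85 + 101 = 8659/ 85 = 101.87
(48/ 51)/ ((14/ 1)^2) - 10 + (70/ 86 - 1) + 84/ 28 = -257225/ 35819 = -7.18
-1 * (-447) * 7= 3129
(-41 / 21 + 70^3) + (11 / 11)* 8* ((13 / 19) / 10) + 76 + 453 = 685337552 / 1995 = 343527.59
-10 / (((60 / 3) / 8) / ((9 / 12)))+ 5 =2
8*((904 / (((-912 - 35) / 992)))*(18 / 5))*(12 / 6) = -258269184 / 4735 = -54544.71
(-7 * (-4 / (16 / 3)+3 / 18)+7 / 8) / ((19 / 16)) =238 / 57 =4.18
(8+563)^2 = 326041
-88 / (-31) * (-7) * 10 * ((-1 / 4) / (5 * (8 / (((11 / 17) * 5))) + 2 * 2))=847 / 279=3.04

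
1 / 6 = 0.17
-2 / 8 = -1 / 4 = -0.25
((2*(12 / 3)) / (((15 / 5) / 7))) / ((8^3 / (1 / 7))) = 1 / 192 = 0.01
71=71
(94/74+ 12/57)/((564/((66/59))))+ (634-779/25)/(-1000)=-29236556249/48735475000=-0.60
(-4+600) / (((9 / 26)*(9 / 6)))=30992 / 27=1147.85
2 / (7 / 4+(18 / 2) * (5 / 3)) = 8 / 67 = 0.12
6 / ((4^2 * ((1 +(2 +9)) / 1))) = 1 / 32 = 0.03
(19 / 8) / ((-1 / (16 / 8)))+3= -7 / 4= -1.75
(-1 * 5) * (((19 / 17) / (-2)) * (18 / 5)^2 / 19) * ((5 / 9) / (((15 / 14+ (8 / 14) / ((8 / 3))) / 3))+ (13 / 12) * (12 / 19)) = 6096 / 1615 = 3.77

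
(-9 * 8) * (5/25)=-72/5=-14.40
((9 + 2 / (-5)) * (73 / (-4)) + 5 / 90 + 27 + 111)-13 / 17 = -60157 / 3060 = -19.66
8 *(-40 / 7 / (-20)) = 16 / 7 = 2.29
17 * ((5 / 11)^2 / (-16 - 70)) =-0.04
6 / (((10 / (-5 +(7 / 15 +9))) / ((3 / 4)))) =201 / 100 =2.01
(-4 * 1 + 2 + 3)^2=1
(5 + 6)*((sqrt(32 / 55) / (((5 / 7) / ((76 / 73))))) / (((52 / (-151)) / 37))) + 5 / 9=5 / 9 - 2972284*sqrt(110) / 23725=-1313.40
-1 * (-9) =9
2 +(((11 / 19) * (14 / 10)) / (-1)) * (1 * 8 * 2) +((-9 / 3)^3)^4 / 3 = 16827923 / 95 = 177136.03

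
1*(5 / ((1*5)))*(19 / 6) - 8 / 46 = 413 / 138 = 2.99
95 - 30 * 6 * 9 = -1525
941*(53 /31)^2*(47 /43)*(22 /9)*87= 79261064234 /123969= 639361.97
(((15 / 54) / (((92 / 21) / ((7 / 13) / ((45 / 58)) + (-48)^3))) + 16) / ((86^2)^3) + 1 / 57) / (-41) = -4354757426542391 / 10177078137312123648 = -0.00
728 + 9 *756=7532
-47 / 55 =-0.85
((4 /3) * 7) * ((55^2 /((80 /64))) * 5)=338800 /3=112933.33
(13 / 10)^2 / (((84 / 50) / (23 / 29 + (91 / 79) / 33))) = 1322425 / 1587663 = 0.83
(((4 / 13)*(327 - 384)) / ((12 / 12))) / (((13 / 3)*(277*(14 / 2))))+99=32440725 / 327691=99.00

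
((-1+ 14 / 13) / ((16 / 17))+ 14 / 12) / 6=779 / 3744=0.21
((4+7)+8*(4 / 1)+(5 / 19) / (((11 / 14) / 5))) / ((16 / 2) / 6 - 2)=-67.01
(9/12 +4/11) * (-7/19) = -343/836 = -0.41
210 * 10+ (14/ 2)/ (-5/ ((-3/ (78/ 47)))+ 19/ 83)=2102.34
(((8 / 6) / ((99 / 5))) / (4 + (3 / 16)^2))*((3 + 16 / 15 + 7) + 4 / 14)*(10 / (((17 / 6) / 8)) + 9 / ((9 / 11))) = 814145536 / 109527957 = 7.43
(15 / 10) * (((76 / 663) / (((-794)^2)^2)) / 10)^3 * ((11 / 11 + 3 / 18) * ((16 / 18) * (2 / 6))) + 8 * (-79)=-2439256590903401762090682310055867315506864847987 / 3859583213454749623561206186797258410612128000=-632.00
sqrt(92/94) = sqrt(2162)/47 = 0.99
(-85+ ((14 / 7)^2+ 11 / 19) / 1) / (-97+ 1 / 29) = 0.83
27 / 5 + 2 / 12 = 167 / 30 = 5.57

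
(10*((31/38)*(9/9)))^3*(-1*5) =-18619375/6859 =-2714.59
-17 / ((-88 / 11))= 17 / 8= 2.12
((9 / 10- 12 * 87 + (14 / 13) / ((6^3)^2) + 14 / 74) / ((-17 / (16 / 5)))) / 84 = 58511299969 / 25036338600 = 2.34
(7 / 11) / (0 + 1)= 7 / 11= 0.64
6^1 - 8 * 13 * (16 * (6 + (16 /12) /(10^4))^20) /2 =-15079489716375968022246683168946797834458750327028331862114611128626115395929216102501761700013 /4955018654584364412585273385047912597656250000000000000000000000000000000000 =-3043276073728699586.67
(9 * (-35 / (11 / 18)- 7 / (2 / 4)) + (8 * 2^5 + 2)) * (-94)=396492 / 11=36044.73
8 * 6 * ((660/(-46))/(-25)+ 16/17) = 142176/1955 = 72.72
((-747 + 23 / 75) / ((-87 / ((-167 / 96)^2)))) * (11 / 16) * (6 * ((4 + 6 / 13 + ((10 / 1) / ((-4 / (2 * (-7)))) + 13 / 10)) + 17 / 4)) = 4822.38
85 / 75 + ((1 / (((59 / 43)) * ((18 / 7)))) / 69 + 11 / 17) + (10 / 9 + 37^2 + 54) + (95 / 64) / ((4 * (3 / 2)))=568506695431 / 398632320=1426.14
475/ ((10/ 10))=475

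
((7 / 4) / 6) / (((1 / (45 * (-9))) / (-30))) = 14175 / 4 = 3543.75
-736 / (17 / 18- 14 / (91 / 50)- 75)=172224 / 19129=9.00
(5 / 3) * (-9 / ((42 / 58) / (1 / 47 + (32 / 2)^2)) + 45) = -245730 / 47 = -5228.30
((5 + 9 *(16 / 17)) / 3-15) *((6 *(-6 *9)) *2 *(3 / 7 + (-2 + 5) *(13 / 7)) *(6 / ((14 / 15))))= 31259520 / 119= 262685.04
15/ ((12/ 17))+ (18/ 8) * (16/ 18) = 93/ 4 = 23.25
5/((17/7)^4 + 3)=0.13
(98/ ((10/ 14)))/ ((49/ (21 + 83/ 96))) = 14693/ 240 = 61.22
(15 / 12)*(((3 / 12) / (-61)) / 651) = -5 / 635376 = -0.00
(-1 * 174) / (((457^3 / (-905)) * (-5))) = -31494 / 95443993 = -0.00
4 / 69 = 0.06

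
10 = 10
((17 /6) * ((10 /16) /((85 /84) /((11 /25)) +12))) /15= 1309 /158556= 0.01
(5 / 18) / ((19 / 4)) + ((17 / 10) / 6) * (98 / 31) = 50581 / 53010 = 0.95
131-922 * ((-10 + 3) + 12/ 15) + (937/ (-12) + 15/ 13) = 4500967/ 780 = 5770.47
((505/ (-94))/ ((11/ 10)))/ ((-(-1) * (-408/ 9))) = 7575/ 70312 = 0.11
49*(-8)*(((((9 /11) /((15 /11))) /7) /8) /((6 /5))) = -7 /2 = -3.50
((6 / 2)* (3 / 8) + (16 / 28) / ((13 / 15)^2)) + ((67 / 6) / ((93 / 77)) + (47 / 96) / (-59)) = 6931270543 / 623147616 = 11.12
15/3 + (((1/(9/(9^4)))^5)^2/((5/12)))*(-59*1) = -30012940058853072088120458706283/5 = -6002588011770614417624092000000.00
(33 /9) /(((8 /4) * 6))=11 /36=0.31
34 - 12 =22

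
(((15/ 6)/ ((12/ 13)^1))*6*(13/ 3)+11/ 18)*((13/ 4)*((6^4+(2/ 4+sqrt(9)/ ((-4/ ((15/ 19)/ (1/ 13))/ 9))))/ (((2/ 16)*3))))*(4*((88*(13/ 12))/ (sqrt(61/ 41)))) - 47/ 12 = -47/ 12+7268044927*sqrt(2501)/ 1539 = 236176032.17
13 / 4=3.25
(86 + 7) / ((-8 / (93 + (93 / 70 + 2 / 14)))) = -615009 / 560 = -1098.23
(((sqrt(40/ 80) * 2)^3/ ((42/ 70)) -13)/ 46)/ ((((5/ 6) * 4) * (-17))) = 39/ 7820 -sqrt(2)/ 782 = 0.00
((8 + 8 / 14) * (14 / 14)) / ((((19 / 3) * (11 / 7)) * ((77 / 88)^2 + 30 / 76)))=11520 / 15521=0.74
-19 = -19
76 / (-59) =-76 / 59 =-1.29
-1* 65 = -65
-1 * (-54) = 54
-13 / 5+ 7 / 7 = -8 / 5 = -1.60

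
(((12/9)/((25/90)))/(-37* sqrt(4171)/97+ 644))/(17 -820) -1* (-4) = 215045710756/53761552625 -296* sqrt(4171)/53761552625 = 4.00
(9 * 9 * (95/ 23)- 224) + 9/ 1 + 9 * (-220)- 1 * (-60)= -41410/ 23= -1800.43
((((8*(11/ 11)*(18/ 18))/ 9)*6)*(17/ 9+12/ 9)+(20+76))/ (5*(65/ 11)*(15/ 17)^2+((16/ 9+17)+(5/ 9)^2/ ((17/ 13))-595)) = -14572536/ 71196373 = -0.20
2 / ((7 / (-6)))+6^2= 240 / 7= 34.29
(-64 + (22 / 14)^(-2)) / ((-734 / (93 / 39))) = 238545 / 1154582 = 0.21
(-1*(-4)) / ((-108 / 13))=-13 / 27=-0.48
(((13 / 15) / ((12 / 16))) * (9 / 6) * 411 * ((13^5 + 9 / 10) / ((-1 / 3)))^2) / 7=126271113056028.52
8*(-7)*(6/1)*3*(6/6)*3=-3024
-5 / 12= -0.42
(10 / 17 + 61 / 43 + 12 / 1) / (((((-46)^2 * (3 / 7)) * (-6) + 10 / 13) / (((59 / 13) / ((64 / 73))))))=-308695611 / 23161542016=-0.01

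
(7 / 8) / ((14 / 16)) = 1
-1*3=-3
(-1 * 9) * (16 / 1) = -144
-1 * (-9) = 9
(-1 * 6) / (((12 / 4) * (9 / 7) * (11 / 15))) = -70 / 33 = -2.12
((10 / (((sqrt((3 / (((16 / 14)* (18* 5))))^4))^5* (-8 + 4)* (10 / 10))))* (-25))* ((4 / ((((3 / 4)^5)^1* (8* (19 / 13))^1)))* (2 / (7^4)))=168462526097885.31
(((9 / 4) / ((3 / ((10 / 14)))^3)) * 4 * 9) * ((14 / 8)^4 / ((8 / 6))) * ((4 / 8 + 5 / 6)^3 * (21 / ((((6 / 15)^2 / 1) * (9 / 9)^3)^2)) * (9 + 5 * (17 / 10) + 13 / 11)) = 279360.68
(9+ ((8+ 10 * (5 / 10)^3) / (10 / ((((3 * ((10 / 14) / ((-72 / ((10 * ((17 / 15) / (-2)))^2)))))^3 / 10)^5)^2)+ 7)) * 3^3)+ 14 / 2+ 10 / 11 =371070665242713771976088804625814642350531892963264864846259372070178843090141434003568893384731646513 / 21945039341478876341124500657980399678581095940378272005693694804428216385567424766180526751075621988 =16.91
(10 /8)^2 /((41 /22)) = 275 /328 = 0.84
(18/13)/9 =0.15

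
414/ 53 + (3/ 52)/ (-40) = 860961/ 110240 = 7.81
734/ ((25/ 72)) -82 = 50798/ 25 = 2031.92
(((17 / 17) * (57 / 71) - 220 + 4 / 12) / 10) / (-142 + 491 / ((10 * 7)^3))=1598997400 / 10374273417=0.15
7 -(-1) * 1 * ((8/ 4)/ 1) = 9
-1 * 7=-7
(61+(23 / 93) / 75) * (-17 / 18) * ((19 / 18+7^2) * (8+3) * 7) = -250918085341 / 1129950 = -222061.23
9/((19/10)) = 90/19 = 4.74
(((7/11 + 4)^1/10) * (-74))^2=1177.11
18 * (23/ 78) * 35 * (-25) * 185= -11169375/ 13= -859182.69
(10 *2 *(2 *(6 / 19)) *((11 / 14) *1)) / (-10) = -132 / 133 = -0.99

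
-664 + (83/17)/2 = -661.56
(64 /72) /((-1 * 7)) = -8 /63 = -0.13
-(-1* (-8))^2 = -64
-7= -7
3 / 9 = 1 / 3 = 0.33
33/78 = 11/26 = 0.42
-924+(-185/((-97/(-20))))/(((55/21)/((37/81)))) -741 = -48158645/28809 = -1671.65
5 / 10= 1 / 2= 0.50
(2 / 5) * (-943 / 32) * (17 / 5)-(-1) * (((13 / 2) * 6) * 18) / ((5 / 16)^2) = 2859361 / 400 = 7148.40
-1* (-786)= 786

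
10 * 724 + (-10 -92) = 7138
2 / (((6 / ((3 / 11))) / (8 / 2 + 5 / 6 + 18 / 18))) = 35 / 66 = 0.53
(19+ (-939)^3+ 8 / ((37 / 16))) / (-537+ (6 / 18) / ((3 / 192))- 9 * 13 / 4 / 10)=3676035824640 / 2302547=1596508.49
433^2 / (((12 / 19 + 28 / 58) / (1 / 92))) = 103306439 / 56488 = 1828.82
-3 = -3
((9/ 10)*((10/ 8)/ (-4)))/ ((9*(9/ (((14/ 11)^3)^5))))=-0.13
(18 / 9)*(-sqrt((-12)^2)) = -24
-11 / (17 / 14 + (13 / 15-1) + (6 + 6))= -2310 / 2747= -0.84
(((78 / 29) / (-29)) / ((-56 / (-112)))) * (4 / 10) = -312 / 4205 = -0.07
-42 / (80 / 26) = -13.65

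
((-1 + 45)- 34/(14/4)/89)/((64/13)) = 22217/2492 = 8.92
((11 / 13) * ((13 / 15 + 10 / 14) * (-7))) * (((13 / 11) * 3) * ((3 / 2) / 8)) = -249 / 40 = -6.22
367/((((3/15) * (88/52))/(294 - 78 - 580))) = -4341610/11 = -394691.82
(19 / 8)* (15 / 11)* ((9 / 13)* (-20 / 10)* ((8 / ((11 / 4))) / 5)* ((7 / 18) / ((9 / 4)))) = -2128 / 4719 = -0.45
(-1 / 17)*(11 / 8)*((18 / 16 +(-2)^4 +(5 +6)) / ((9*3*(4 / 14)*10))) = -385 / 13056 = -0.03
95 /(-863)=-95 /863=-0.11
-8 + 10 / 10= -7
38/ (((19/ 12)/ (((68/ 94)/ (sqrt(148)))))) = 408 * sqrt(37)/ 1739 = 1.43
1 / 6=0.17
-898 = -898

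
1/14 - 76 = -1063/14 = -75.93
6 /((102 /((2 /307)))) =2 /5219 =0.00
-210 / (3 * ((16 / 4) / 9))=-157.50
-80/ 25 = -16/ 5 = -3.20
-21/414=-7/138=-0.05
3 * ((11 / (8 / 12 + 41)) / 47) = 0.02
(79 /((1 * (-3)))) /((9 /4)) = -316 /27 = -11.70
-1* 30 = -30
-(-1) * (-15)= -15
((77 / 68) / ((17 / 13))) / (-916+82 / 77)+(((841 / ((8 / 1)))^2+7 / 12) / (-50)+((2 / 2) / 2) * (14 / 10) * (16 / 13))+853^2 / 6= 2050499887896419 / 16939561600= 121047.99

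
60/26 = 30/13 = 2.31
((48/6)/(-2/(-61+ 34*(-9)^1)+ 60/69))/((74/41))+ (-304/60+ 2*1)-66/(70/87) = -25515785/318829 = -80.03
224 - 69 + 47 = 202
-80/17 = -4.71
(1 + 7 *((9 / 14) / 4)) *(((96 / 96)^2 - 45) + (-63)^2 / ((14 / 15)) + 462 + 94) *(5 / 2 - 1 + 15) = 5345769 / 32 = 167055.28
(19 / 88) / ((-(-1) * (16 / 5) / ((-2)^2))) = 95 / 352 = 0.27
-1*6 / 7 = -6 / 7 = -0.86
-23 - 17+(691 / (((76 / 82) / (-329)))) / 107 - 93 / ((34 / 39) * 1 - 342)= -63077127737 / 27047032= -2332.13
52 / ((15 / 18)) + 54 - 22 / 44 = 1159 / 10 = 115.90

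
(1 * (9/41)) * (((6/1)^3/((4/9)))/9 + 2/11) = 5364/451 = 11.89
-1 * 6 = -6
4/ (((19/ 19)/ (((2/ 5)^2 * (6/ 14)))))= 48/ 175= 0.27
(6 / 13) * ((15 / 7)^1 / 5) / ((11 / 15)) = 270 / 1001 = 0.27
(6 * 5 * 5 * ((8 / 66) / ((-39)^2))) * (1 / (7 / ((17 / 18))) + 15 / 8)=0.02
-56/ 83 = -0.67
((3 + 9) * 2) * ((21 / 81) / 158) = 28 / 711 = 0.04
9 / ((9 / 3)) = 3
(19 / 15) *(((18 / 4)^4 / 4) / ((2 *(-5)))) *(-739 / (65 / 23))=706276341 / 208000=3395.56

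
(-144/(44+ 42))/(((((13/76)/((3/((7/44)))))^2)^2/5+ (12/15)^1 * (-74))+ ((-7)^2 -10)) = 0.08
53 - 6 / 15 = 263 / 5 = 52.60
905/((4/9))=8145/4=2036.25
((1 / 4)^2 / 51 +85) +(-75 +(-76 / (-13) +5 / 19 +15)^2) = 22681503985 / 49783344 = 455.60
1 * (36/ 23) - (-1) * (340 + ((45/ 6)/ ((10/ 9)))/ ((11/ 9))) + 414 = 770221/ 1012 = 761.09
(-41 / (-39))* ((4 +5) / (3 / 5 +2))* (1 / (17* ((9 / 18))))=1230 / 2873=0.43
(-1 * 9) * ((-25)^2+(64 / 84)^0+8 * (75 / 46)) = -5751.39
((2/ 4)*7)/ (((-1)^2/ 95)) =665/ 2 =332.50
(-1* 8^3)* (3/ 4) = -384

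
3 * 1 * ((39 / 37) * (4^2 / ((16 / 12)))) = 1404 / 37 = 37.95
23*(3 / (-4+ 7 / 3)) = -207 / 5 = -41.40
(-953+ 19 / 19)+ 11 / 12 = -11413 / 12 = -951.08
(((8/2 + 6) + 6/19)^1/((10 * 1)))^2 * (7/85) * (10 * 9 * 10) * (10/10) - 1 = 2389523/30685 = 77.87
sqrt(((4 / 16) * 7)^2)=7 / 4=1.75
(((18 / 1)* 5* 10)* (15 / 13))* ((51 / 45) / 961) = 15300 / 12493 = 1.22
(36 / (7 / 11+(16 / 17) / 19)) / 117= 14212 / 31681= 0.45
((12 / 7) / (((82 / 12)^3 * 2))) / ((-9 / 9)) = -1296 / 482447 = -0.00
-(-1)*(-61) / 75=-61 / 75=-0.81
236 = 236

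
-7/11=-0.64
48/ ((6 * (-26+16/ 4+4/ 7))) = -28/ 75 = -0.37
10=10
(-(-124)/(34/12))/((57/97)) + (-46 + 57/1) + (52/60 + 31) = 568529/4845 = 117.34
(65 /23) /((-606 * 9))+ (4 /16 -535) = -134160349 /250884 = -534.75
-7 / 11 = -0.64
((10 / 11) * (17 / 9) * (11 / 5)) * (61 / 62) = 1037 / 279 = 3.72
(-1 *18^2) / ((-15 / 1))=108 / 5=21.60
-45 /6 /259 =-15 /518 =-0.03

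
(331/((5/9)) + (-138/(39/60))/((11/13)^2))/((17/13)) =2353767/10285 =228.85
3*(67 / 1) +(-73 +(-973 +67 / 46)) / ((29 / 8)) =-58129 / 667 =-87.15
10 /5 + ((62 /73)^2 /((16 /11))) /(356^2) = 5403019723 /2701504576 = 2.00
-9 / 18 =-0.50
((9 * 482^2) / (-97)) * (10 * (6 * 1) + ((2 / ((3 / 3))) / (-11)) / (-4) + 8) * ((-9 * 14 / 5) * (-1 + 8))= 1380374652132 / 5335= 258739391.21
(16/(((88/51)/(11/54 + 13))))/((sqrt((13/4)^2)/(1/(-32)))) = -12121/10296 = -1.18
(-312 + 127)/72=-185/72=-2.57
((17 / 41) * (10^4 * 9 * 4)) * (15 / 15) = 6120000 / 41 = 149268.29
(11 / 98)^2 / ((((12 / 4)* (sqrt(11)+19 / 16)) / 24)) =-73568 / 5894455+61952* sqrt(11) / 5894455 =0.02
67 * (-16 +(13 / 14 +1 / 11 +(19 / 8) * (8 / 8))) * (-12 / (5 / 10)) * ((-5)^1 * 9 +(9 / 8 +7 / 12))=-540544945 / 616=-877508.03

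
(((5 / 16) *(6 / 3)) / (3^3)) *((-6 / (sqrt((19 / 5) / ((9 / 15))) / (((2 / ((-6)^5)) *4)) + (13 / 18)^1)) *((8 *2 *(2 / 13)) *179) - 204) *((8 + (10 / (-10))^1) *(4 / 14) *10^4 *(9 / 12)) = -411972382887500 / 5816089797 + 1252713600000 *sqrt(57) / 25203055787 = -70457.96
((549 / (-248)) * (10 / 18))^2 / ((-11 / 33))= -4.54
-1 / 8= -0.12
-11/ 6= -1.83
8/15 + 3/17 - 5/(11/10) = -10759/2805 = -3.84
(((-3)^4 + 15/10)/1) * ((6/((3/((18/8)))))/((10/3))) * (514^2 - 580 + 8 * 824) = 30094416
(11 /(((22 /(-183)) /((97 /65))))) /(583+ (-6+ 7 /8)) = -23668 /100165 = -0.24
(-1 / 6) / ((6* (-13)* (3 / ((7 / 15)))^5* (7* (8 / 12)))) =0.00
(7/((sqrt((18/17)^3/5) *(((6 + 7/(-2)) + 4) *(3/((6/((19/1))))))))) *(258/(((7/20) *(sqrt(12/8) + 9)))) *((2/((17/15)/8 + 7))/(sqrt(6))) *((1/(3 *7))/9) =-2339200 *sqrt(170)/19083496887 + 4678400 *sqrt(255)/6361165629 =0.01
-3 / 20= -0.15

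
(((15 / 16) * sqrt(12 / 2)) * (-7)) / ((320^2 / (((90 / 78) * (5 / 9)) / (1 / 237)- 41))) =-15141 * sqrt(6) / 2129920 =-0.02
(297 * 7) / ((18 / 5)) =1155 / 2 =577.50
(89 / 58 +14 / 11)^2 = 3207681 / 407044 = 7.88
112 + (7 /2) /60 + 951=127567 /120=1063.06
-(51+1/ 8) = -409/ 8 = -51.12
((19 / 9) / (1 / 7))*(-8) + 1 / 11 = -11695 / 99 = -118.13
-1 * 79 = -79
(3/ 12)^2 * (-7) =-7/ 16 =-0.44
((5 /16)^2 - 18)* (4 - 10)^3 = 123741 /32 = 3866.91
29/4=7.25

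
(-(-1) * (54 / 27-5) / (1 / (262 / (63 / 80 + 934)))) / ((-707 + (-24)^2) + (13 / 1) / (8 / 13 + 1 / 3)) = 116328 / 16227911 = 0.01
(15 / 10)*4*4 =24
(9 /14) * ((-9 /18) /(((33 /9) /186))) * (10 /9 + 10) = -13950 /77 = -181.17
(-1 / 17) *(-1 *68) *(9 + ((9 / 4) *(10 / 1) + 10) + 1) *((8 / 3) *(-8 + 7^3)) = 455600 / 3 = 151866.67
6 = 6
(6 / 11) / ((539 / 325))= 1950 / 5929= 0.33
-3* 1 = -3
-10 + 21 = 11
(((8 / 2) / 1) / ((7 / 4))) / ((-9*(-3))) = 16 / 189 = 0.08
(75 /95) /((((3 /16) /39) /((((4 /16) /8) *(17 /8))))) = 3315 /304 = 10.90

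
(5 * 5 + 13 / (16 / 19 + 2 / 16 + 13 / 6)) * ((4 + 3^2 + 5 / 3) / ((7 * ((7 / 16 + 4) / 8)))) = 110.10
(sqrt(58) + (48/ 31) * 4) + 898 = sqrt(58) + 28030/ 31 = 911.81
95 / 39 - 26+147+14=137.44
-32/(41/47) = -1504/41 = -36.68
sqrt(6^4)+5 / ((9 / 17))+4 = 445 / 9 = 49.44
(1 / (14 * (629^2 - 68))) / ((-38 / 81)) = -81 / 210444836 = -0.00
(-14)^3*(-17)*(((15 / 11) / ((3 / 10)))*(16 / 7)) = 5331200 / 11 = 484654.55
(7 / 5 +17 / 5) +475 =2399 / 5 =479.80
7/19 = 0.37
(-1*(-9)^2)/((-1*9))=9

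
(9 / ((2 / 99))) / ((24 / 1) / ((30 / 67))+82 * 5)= 4455 / 4636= 0.96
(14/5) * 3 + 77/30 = 329/30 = 10.97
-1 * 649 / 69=-649 / 69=-9.41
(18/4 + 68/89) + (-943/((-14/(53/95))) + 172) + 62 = 16384908/59185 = 276.84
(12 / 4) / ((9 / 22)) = 22 / 3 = 7.33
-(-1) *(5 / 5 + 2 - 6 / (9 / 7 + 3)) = 8 / 5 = 1.60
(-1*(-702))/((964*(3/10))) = 585/241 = 2.43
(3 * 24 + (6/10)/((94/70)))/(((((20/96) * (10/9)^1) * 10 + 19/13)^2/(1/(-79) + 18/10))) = 236933263944/26094225113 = 9.08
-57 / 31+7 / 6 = -125 / 186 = -0.67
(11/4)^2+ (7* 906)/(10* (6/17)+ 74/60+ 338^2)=7102041869/932269904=7.62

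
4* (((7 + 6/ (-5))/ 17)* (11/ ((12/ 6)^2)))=319/ 85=3.75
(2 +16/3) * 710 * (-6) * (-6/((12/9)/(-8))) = -1124640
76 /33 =2.30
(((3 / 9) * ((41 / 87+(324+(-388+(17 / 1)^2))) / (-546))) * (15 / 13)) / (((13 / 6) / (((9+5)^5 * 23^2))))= -3986376074240 / 191139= -20855901.07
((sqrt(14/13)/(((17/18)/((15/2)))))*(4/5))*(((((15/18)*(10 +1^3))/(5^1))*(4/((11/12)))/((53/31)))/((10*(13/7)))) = 93744*sqrt(182)/761345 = 1.66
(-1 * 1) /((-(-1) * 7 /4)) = -4 /7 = -0.57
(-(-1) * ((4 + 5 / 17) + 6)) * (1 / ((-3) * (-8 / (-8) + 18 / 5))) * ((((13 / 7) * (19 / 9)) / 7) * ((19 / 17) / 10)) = -0.05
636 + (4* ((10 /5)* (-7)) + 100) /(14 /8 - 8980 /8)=2851012 /4483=635.96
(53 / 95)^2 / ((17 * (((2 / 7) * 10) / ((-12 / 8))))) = -58989 / 6137000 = -0.01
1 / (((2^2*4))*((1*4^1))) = 1 / 64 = 0.02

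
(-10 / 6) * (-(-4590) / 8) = -3825 / 4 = -956.25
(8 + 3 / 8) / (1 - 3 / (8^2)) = 536 / 61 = 8.79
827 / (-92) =-827 / 92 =-8.99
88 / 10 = 44 / 5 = 8.80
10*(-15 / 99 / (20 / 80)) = -6.06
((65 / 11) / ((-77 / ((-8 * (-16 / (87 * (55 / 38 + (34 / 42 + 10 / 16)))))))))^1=-0.04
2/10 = 1/5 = 0.20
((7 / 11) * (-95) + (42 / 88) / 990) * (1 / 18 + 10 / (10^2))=-6144551 / 653400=-9.40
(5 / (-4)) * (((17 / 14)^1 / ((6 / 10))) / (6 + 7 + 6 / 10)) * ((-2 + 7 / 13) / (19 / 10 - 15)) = -11875 / 572208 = -0.02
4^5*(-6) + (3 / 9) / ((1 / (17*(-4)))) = -18500 / 3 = -6166.67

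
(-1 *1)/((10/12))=-1.20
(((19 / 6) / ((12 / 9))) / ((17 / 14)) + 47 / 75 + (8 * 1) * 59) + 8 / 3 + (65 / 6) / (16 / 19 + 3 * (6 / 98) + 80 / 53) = 20480253533 / 42532300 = 481.52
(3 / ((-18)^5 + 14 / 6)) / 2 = -9 / 11337394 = -0.00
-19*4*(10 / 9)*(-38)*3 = 28880 / 3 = 9626.67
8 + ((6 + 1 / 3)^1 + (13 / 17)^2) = 12934 / 867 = 14.92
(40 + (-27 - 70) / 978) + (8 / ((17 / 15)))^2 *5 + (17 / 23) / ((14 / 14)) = 1883758795 / 6500766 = 289.77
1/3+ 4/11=23/33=0.70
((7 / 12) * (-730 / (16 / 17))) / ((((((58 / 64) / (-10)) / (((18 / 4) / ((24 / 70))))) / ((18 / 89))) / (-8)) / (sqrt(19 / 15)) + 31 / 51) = -36825093668160000 / 49470908344871 + 13607394114300 * sqrt(285) / 49470908344871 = -739.74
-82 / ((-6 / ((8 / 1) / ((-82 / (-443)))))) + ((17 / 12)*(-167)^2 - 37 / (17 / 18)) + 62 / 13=106254173 / 2652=40065.68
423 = 423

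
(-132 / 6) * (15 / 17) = -330 / 17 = -19.41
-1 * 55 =-55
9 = 9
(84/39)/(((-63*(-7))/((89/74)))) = 178/30303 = 0.01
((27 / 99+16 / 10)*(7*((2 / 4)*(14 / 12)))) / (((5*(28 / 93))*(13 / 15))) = 67053 / 11440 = 5.86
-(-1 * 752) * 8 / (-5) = -6016 / 5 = -1203.20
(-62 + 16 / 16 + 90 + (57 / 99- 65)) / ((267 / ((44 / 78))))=-2338 / 31239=-0.07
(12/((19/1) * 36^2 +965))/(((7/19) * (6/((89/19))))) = 178/179123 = 0.00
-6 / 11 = -0.55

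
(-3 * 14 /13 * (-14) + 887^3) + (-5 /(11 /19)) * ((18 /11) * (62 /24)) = 2195480495479 /3146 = 697864111.72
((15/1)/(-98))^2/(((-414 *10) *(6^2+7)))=-5/37993424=-0.00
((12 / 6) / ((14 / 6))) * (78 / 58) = 234 / 203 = 1.15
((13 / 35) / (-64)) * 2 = -13 / 1120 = -0.01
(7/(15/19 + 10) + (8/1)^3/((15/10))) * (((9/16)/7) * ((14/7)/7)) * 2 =630957/40180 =15.70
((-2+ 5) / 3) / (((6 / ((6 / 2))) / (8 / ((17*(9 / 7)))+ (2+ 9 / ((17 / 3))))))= 605 / 306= 1.98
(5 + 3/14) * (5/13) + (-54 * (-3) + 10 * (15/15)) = 174.01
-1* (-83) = 83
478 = 478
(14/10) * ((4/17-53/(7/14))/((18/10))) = -12586/153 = -82.26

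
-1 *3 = -3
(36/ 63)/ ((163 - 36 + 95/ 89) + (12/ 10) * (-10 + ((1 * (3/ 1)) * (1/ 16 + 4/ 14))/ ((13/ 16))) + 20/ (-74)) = 32930/ 6762011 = 0.00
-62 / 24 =-31 / 12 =-2.58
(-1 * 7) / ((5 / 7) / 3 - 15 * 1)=147 / 310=0.47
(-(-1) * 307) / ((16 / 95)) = 29165 / 16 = 1822.81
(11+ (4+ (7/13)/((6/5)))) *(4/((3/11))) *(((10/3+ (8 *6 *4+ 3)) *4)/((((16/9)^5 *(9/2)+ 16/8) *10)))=153317934/698633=219.45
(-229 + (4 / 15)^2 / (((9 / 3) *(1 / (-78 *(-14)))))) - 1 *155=-80576 / 225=-358.12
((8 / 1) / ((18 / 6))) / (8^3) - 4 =-767 / 192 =-3.99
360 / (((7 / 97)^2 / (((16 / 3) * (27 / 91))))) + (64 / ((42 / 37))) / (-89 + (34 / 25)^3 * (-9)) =2552490176272480 / 23334317097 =109387.82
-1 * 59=-59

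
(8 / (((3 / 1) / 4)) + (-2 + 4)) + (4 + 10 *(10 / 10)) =80 / 3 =26.67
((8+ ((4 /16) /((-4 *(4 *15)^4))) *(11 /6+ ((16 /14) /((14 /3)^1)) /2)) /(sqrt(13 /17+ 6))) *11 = 214592716547 *sqrt(1955) /280433664000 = 33.83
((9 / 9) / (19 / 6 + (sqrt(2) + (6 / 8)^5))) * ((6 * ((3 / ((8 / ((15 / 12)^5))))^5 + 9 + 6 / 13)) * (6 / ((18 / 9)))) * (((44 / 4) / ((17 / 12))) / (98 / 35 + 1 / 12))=765782544649929924149941752855 / 3894612563589302290902679552 - 219694714922997970015284045 * sqrt(2) / 3803332581630178018459648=114.94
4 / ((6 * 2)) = 1 / 3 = 0.33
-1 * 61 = -61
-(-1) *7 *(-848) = -5936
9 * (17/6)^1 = 51/2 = 25.50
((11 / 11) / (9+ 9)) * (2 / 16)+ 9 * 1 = 1297 / 144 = 9.01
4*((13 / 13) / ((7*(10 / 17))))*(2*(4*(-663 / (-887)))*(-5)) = -180336 / 6209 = -29.04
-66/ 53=-1.25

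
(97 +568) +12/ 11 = 7327/ 11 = 666.09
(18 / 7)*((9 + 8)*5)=1530 / 7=218.57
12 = 12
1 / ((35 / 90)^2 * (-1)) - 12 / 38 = -6.93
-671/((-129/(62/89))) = 41602/11481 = 3.62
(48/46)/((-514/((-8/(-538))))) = -48/1590059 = -0.00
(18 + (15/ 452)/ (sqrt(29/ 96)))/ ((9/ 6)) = 10*sqrt(174)/ 3277 + 12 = 12.04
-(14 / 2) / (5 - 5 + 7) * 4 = -4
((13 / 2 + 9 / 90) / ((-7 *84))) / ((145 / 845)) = -1859 / 28420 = -0.07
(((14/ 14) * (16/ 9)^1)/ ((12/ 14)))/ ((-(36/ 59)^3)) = -1437653/ 157464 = -9.13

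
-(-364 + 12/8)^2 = -525625/4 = -131406.25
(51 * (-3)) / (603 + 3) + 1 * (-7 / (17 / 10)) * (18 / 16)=-33549 / 6868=-4.88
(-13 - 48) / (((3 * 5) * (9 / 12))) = -5.42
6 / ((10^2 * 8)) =0.01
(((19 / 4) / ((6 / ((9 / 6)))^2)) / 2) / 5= 19 / 640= 0.03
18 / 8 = 9 / 4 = 2.25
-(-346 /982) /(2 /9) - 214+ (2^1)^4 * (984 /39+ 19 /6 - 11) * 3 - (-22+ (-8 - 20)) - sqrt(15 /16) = 8587209 /12766 - sqrt(15) /4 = 671.69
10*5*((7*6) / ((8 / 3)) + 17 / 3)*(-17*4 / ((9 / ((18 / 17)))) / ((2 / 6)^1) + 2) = -70675 / 3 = -23558.33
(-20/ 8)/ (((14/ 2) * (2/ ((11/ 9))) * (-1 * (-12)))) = -55/ 3024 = -0.02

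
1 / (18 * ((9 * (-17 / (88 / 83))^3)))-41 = -9329318773187 / 227544352011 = -41.00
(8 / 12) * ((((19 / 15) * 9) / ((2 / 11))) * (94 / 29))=19646 / 145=135.49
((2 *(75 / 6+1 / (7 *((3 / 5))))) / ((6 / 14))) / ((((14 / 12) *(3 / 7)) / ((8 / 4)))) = 2140 / 9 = 237.78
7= 7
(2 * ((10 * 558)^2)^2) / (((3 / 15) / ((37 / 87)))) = 119568633278400000 / 29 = 4123056319944827.59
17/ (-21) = -17/ 21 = -0.81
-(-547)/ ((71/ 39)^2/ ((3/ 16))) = 2495961/ 80656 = 30.95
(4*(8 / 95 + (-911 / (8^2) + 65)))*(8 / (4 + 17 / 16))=2473336 / 7695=321.42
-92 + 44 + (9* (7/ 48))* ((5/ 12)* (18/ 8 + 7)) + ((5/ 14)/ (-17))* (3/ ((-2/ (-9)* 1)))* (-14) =-169601/ 4352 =-38.97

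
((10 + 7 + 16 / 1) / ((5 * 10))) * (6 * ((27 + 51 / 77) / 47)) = 3834 / 1645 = 2.33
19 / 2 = 9.50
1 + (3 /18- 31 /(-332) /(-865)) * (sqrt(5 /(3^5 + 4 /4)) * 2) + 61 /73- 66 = -4684 /73 + 143497 * sqrt(305) /52553940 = -64.12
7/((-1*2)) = -7/2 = -3.50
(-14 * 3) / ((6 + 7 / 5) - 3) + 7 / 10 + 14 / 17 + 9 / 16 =-111593 / 14960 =-7.46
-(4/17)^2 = -16/289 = -0.06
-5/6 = -0.83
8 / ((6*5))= 4 / 15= 0.27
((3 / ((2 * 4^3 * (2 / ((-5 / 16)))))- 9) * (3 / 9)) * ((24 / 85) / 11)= -36879 / 478720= -0.08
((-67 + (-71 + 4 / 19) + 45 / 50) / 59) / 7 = -0.33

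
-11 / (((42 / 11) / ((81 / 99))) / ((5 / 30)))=-11 / 28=-0.39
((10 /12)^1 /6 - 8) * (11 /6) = -3113 /216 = -14.41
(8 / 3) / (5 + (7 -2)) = 4 / 15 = 0.27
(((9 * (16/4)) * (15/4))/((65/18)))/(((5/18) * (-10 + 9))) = -8748/65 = -134.58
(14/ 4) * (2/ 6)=7/ 6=1.17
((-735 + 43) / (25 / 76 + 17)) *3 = -119.80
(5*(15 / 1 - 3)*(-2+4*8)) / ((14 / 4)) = 3600 / 7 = 514.29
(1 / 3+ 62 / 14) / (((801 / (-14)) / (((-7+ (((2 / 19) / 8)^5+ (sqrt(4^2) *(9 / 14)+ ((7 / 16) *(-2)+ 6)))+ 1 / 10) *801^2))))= -94354822804485 / 2218584704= -42529.29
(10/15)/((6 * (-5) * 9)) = -0.00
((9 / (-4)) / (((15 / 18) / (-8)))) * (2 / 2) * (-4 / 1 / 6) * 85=-1224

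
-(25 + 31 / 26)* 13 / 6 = -227 / 4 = -56.75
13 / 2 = 6.50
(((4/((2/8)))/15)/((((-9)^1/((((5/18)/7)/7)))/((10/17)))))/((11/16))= -1280/2226609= -0.00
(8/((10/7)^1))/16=7/20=0.35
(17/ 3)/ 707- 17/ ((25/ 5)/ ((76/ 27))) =-912679/ 95445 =-9.56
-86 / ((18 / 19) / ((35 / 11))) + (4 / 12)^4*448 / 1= -252427 / 891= -283.31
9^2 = 81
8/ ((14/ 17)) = 9.71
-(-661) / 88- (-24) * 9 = 223.51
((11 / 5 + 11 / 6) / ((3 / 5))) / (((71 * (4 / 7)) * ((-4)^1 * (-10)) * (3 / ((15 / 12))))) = 847 / 490752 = 0.00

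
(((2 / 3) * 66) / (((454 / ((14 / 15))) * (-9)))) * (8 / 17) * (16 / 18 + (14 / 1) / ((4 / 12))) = -951104 / 4688685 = -0.20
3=3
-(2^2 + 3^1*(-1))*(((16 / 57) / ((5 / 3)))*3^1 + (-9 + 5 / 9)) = 6788 / 855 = 7.94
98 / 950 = 49 / 475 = 0.10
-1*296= -296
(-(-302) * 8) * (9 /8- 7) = -14194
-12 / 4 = -3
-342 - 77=-419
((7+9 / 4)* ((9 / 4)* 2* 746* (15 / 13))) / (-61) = -1863135 / 3172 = -587.37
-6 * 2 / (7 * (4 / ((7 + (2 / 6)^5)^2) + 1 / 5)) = -21726030 / 3568061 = -6.09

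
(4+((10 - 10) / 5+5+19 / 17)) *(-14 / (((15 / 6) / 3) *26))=-6.54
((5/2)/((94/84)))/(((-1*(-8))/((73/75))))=0.27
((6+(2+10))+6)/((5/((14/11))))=336/55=6.11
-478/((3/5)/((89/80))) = -21271/24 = -886.29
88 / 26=44 / 13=3.38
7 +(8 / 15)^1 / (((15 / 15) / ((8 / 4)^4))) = 233 / 15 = 15.53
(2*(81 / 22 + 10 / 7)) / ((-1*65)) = -787 / 5005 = -0.16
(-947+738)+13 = -196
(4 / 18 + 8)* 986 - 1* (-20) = 73144 / 9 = 8127.11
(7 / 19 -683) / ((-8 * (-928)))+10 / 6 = 333185 / 211584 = 1.57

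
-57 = -57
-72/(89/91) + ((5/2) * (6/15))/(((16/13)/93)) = 2769/1424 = 1.94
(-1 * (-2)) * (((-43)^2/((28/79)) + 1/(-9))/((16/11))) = 14460721/2016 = 7172.98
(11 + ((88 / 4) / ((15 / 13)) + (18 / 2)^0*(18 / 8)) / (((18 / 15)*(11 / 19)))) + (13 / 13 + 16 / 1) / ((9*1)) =11503 / 264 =43.57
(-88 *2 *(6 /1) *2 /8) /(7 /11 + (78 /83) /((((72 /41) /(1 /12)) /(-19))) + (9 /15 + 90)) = -2.92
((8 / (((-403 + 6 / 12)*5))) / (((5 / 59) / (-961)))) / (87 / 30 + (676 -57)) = 1814368 / 25031475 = 0.07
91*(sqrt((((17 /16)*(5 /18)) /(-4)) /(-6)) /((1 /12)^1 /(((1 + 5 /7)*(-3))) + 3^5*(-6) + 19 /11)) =-3003*sqrt(255) /6920285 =-0.01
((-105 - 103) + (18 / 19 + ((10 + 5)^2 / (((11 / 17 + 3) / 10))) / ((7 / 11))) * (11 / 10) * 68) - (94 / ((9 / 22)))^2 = 32697307834 / 1669815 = 19581.40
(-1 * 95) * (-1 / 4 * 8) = 190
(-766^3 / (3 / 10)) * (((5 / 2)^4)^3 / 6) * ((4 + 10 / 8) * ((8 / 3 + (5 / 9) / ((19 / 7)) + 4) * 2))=-564082056365966796875 / 525312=-1073803865828244.54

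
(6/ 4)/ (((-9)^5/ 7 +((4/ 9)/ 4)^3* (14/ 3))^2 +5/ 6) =703096443/ 33354313167017585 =0.00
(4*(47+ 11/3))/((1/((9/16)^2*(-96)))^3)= -90876411/16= -5679775.69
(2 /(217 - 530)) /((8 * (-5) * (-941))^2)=-1 /221724442400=-0.00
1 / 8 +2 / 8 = 3 / 8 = 0.38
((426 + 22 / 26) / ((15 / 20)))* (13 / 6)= 11098 / 9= 1233.11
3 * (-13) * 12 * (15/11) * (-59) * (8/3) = 1104480/11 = 100407.27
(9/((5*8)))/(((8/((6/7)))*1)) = 27/1120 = 0.02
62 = 62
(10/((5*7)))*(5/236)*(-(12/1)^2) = -360/413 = -0.87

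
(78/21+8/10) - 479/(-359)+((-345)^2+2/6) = 4486880401/37695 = 119031.18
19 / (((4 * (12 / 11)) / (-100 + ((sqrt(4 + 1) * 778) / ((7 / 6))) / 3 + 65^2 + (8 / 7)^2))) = 20130.85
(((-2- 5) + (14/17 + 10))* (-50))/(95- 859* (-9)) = -125/5117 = -0.02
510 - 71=439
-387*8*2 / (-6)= 1032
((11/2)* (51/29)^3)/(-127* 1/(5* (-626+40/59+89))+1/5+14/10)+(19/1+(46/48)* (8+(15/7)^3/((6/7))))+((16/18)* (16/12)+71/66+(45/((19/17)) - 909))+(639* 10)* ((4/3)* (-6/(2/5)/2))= -606611550700232906519/9374215218640272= -64710.65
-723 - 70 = -793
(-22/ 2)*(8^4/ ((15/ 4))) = -180224/ 15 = -12014.93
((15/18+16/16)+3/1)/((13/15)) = 145/26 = 5.58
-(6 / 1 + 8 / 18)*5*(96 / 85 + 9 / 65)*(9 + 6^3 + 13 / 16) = -48930859 / 5304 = -9225.28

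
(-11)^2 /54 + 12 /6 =229 /54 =4.24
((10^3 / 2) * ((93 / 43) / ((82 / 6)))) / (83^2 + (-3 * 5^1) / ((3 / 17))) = 3875 / 333207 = 0.01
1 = 1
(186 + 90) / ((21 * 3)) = 92 / 21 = 4.38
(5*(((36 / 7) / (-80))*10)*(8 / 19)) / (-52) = 45 / 1729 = 0.03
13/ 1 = 13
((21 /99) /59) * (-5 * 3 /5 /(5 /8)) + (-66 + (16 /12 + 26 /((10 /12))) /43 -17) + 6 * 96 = 206681753 /418605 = 493.74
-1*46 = -46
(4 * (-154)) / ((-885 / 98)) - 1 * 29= 34703 / 885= 39.21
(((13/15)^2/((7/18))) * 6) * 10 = 4056/35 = 115.89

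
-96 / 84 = -8 / 7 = -1.14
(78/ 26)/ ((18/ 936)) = 156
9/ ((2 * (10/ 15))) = 27/ 4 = 6.75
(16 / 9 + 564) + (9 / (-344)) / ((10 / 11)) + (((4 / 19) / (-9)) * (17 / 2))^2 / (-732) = 10414190210803 / 18407794320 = 565.75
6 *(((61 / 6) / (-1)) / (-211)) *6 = 366 / 211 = 1.73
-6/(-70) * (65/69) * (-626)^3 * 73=-1445983495.80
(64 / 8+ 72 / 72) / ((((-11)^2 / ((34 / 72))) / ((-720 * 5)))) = -15300 / 121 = -126.45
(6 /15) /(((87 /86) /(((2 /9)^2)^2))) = 2752 /2854035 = 0.00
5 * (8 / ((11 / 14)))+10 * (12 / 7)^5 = 36783440 / 184877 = 198.96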